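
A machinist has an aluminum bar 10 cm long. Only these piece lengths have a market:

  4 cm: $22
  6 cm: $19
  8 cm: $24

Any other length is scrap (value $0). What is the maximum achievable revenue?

Consider every possible first cut. f[k] is the best of p[i]+f[k−i] over all sellable i≤k.
f[1] = 0
f[2] = 0
f[3] = 0
f[4] = 22
f[5] = 22
f[6] = 22
f[7] = 22
f[8] = 44  (first piece 4, then f[4]=22)
f[9] = 44
f[10] = 44
One optimal cutting: pieces 4 + 4 with 2 cm of scrap → $44.

44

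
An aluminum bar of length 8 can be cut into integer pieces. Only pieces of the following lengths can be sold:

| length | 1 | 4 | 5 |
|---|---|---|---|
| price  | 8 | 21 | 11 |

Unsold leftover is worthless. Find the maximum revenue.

Build r[k] bottom-up: r[k] = max over allowed piece i of (p[i] + r[k−i]).
r[1] = 8
r[2] = 16  (first piece 1, then r[1]=8)
r[3] = 24  (first piece 1, then r[2]=16)
r[4] = max(8+24, 21+0) = 32
r[5] = max(8+32, 21+8, 11+0) = 40
r[6] = max(8+40, 21+16, 11+8) = 48
r[7] = max(8+48, 21+24, 11+16) = 56
r[8] = max(8+56, 21+32, 11+24) = 64
One optimal cutting: 1 + 1 + 1 + 1 + 1 + 1 + 1 + 1 → $64.

64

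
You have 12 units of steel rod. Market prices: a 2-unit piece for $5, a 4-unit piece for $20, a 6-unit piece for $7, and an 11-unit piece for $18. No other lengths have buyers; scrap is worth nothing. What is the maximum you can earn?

Consider every possible first cut. f[k] is the best of p[i]+f[k−i] over all sellable i≤k.
f[1] = 0
f[2] = 5
f[3] = 5
f[4] = 20
f[5] = 20
f[6] = 25  (first piece 2, then f[4]=20)
f[7] = 25
f[8] = 40  (first piece 4, then f[4]=20)
f[9] = 40
f[10] = 45  (first piece 2, then f[8]=40)
f[11] = 45
f[12] = 60  (first piece 4, then f[8]=40)
One optimal cutting: 4 + 4 + 4 → $60.

60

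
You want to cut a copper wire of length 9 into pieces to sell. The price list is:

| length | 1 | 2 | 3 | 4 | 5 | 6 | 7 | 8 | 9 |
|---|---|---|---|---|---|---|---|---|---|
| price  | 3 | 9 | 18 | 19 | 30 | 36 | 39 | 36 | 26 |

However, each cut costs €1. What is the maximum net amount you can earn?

53

Consider every possible first cut. net[k] is the best of p[i]+net[k−i] over all sellable i≤k, charging 1 whenever i<k.
net[1] = 3
net[2] = max(3+3-1, 9+0) = 9
net[3] = max(3+9-1, 9+3-1, 18+0) = 18
net[4] = max(3+18-1, 9+9-1, 18+3-1, 19+0) = 20
net[5] = max(3+20-1, 9+18-1, 18+9-1, 19+3-1, 30+0) = 30
net[6] = max(3+30-1, 9+20-1, 18+18-1, 19+9-1, 30+3-1, 36+0) = 36
net[7] = max(3+36-1, 9+30-1, 18+20-1, …, 36+3-1, 39+0) = 39
net[8] = max(3+39-1, 9+36-1, 18+30-1, …, 39+3-1, 36+0) = 47
net[9] = max(3+47-1, 9+39-1, 18+36-1, …, 36+3-1, 26+0) = 53
One optimal plan: pieces 6 + 3 (1 cut) → €54 − €1 = €53.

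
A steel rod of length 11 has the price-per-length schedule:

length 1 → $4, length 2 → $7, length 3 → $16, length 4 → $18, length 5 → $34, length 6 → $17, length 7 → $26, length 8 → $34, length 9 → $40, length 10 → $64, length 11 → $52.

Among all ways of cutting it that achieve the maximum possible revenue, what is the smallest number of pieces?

3

Let r[k] be the best obtainable value from length k. For each k, try every first piece i and keep the best of price[i] + r[k−i].
r[1] = 4
r[2] = max(4+4, 7+0) = 8
r[3] = max(4+8, 7+4, 16+0) = 16
r[4] = max(4+16, 7+8, 16+4, 18+0) = 20
r[5] = max(4+20, 7+16, 16+8, 18+4, 34+0) = 34
r[6] = max(4+34, 7+20, 16+16, 18+8, 34+4, 17+0) = 38
r[7] = max(4+38, 7+34, 16+20, …, 17+4, 26+0) = 42
r[8] = max(4+42, 7+38, 16+34, …, 26+4, 34+0) = 50
r[9] = max(4+50, 7+42, 16+38, …, 34+4, 40+0) = 54
r[10] = max(4+54, 7+50, 16+42, …, 40+4, 64+0) = 68
r[11] = max(4+68, 7+54, 16+50, …, 64+4, 52+0) = 72
Maximum revenue is $72.
Now minimize piece count subject to staying optimal: for each k, pieces[k] = 1 + min over i with p[i]+r[k−i]=r[k] of pieces[k−i].
pieces[8] = 2
pieces[9] = 3
pieces[10] = 2
pieces[11] = 3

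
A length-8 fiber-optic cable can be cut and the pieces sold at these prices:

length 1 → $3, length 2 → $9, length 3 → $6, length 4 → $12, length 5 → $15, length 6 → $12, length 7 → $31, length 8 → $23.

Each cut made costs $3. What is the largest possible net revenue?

Consider every possible first cut. v[k] is the best of p[i]+v[k−i] over all sellable i≤k, charging 3 whenever i<k.
v[1] = 3
v[2] = max(3+3-3, 9+0) = 9
v[3] = max(3+9-3, 9+3-3, 6+0) = 9
v[4] = max(3+9-3, 9+9-3, 6+3-3, 12+0) = 15
v[5] = max(3+15-3, 9+9-3, 6+9-3, 12+3-3, 15+0) = 15
v[6] = max(3+15-3, 9+15-3, 6+9-3, 12+9-3, 15+3-3, 12+0) = 21
v[7] = max(3+21-3, 9+15-3, 6+15-3, …, 12+3-3, 31+0) = 31
v[8] = max(3+31-3, 9+21-3, 6+15-3, …, 31+3-3, 23+0) = 31
One optimal plan: pieces 7 + 1 (1 cut) → $34 − $3 = $31.

31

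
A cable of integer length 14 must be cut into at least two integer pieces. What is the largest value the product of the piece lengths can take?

162

Let f[k] be the best product for length k (with at least one cut). For each first piece i, the rest contributes max(k−i, f[k−i]).
f[2] = 1·max(1,0) = 1·1 = 1
f[3] = max(1·2, 2·1) = 2
f[4] = max(1·3, 2·2, 3·1) = 4
f[5] = max(1·4, 2·3, 3·2, 4·1) = 6
f[6] = max(1·6, 2·4, 3·3, 4·2, 5·1) = 9
f[7] = max(1·9, 2·6, 3·4, 4·3, 5·2, 6·1) = 12
f[8] = max(1·12, 2·9, 3·6, …, 6·2, 7·1) = 18
f[9] = max(1·18, 2·12, 3·9, …, 7·2, 8·1) = 27
f[10] = max(1·27, 2·18, 3·12, …, 8·2, 9·1) = 36
f[11] = max(1·36, 2·27, 3·18, …, 9·2, 10·1) = 54
f[12] = max(1·54, 2·36, 3·27, …, 10·2, 11·1) = 81
f[13] = max(1·81, 2·54, 3·36, …, 11·2, 12·1) = 108
f[14] = max(1·108, 2·81, 3·54, …, 12·2, 13·1) = 162
One optimal split: 3 + 3 + 3 + 3 + 2; product 3·3·3·3·2 = 162.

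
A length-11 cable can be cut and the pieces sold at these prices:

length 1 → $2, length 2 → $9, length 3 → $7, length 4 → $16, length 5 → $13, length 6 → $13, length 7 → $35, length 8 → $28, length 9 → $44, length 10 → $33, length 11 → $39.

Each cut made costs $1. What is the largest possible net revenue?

52

Let net[k] be the best obtainable value from length k. For each k, try every first piece i and keep the best of price[i] + net[k−i] minus the 1 cut fee when i<k.
net[1] = 2
net[2] = 9
net[3] = 10  (first piece 1, then net[2]=9)
net[4] = 17  (first piece 2, then net[2]=9)
net[5] = 18  (first piece 1, then net[4]=17)
net[6] = 25  (first piece 2, then net[4]=17)
net[7] = 35
net[8] = 36  (first piece 1, then net[7]=35)
net[9] = 44
net[10] = 45  (first piece 1, then net[9]=44)
net[11] = 52  (first piece 2, then net[9]=44)
One optimal plan: pieces 9 + 2 (1 cut) → $53 − $1 = $52.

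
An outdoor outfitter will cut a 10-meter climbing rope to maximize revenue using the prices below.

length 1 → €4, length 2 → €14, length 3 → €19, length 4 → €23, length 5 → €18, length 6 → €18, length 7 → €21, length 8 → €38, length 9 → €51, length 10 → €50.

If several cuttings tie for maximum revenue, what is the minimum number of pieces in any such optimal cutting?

5

Build r[k] bottom-up: r[k] = max over allowed piece i of (p[i] + r[k−i]).
r[1] = 4
r[2] = 14
r[3] = 19
r[4] = 28  (first piece 2, then r[2]=14)
r[5] = 33  (first piece 2, then r[3]=19)
r[6] = 42  (first piece 2, then r[4]=28)
r[7] = 47  (first piece 2, then r[5]=33)
r[8] = 56  (first piece 2, then r[6]=42)
r[9] = 61  (first piece 2, then r[7]=47)
r[10] = 70  (first piece 2, then r[8]=56)
Maximum revenue is €70.
Now minimize piece count subject to staying optimal: for each k, pieces[k] = 1 + min over i with p[i]+r[k−i]=r[k] of pieces[k−i].
pieces[7] = 3
pieces[8] = 4
pieces[9] = 4
pieces[10] = 5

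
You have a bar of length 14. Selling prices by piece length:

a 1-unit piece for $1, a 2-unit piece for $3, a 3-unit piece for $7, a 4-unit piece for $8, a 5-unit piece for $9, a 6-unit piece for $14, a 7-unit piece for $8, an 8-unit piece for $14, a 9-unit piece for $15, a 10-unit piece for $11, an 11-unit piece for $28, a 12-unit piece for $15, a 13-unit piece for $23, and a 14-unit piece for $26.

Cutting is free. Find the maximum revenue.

35

Build r[k] bottom-up: r[k] = max over allowed piece i of (p[i] + r[k−i]).
r[1] = 1
r[2] = max(1+1, 3+0) = 3
r[3] = max(1+3, 3+1, 7+0) = 7
r[4] = max(1+7, 3+3, 7+1, 8+0) = 8
r[5] = max(1+8, 3+7, 7+3, 8+1, 9+0) = 10
r[6] = max(1+10, 3+8, 7+7, 8+3, 9+1, 14+0) = 14
r[7] = max(1+14, 3+10, 7+8, …, 14+1, 8+0) = 15
r[8] = max(1+15, 3+14, 7+10, …, 8+1, 14+0) = 17
r[9] = max(1+17, 3+15, 7+14, …, 14+1, 15+0) = 21
r[10] = max(1+21, 3+17, 7+15, …, 15+1, 11+0) = 22
r[11] = max(1+22, 3+21, 7+17, …, 11+1, 28+0) = 28
r[12] = max(1+28, 3+22, 7+21, …, 28+1, 15+0) = 29
r[13] = max(1+29, 3+28, 7+22, …, 15+1, 23+0) = 31
r[14] = max(1+31, 3+29, 7+28, …, 23+1, 26+0) = 35
One optimal cutting: 11 + 3 → $28 + $7 = $35.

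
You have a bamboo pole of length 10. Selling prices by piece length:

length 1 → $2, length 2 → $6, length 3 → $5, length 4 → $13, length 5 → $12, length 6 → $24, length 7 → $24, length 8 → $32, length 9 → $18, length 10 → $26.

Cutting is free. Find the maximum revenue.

38

Let r[k] be the best obtainable value from length k. For each k, try every first piece i and keep the best of price[i] + r[k−i].
r[1] = 2
r[2] = max(2+2, 6+0) = 6
r[3] = max(2+6, 6+2, 5+0) = 8
r[4] = max(2+8, 6+6, 5+2, 13+0) = 13
r[5] = max(2+13, 6+8, 5+6, 13+2, 12+0) = 15
r[6] = max(2+15, 6+13, 5+8, 13+6, 12+2, 24+0) = 24
r[7] = max(2+24, 6+15, 5+13, …, 24+2, 24+0) = 26
r[8] = max(2+26, 6+24, 5+15, …, 24+2, 32+0) = 32
r[9] = max(2+32, 6+26, 5+24, …, 32+2, 18+0) = 34
r[10] = max(2+34, 6+32, 5+26, …, 18+2, 26+0) = 38
One optimal cutting: 8 + 2 → $32 + $6 = $38.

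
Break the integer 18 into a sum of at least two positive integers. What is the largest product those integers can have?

729

Define f[k] = max over 1≤i<k of i · max(k−i, f[k−i]); the inner max lets the remainder stay uncut if that's better.
f[2] = 1*max(1,0) = 1*1 = 1
f[3] = 1*max(2,1) = 1*2 = 2
f[4] = 2*max(2,1) = 2*2 = 4
f[5] = 2*max(3,2) = 2*3 = 6
f[6] = 3*max(3,2) = 3*3 = 9
f[7] = 2*max(5,6) = 2*6 = 12
f[8] = 2*max(6,9) = 2*9 = 18
f[9] = 3*max(6,9) = 3*9 = 27
f[10] = 2*max(8,18) = 2*18 = 36
f[11] = 2*max(9,27) = 2*27 = 54
f[12] = 3*max(9,27) = 3*27 = 81
f[13] = 2*max(11,54) = 2*54 = 108
f[14] = 2*max(12,81) = 2*81 = 162
f[15] = 3*max(12,81) = 3*81 = 243
f[16] = 2*max(14,162) = 2*162 = 324
f[17] = 2*max(15,243) = 2*243 = 486
f[18] = 3*max(15,243) = 3*243 = 729
One optimal split: 3 + 3 + 3 + 3 + 3 + 3; product 3*3*3*3*3*3 = 729.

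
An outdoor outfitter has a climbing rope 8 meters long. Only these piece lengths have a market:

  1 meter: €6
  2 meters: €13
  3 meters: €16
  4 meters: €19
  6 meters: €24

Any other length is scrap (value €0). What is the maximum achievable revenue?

Let r[k] be the best obtainable value from length k. For each k, try every first piece i and keep the best of price[i] + r[k−i].
r[1] = 6
r[2] = 13
r[3] = 19  (first piece 1, then r[2]=13)
r[4] = 26  (first piece 2, then r[2]=13)
r[5] = 32  (first piece 1, then r[4]=26)
r[6] = 39  (first piece 2, then r[4]=26)
r[7] = 45  (first piece 1, then r[6]=39)
r[8] = 52  (first piece 2, then r[6]=39)
One optimal cutting: 2 + 2 + 2 + 2 → €52.

52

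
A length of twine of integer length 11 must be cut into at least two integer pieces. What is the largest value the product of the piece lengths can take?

Define f[k] = max over 1≤i<k of i · max(k−i, f[k−i]); the inner max lets the remainder stay uncut if that's better.
f[2] = 1*max(1,0) = 1*1 = 1
f[3] = max(1*2, 2*1) = 2
f[4] = max(1*3, 2*2, 3*1) = 4
f[5] = max(1*4, 2*3, 3*2, 4*1) = 6
f[6] = max(1*6, 2*4, 3*3, 4*2, 5*1) = 9
f[7] = max(1*9, 2*6, 3*4, 4*3, 5*2, 6*1) = 12
f[8] = max(1*12, 2*9, 3*6, …, 6*2, 7*1) = 18
f[9] = max(1*18, 2*12, 3*9, …, 7*2, 8*1) = 27
f[10] = max(1*27, 2*18, 3*12, …, 8*2, 9*1) = 36
f[11] = max(1*36, 2*27, 3*18, …, 9*2, 10*1) = 54
One optimal split: 3 + 3 + 3 + 2; product 3*3*3*2 = 54.

54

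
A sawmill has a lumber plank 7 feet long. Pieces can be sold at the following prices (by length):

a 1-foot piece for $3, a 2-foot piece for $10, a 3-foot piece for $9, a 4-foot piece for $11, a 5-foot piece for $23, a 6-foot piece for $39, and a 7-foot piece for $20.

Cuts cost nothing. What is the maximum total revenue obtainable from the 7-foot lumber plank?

Consider every possible first cut. R[k] is the best of p[i]+R[k−i] over all sellable i≤k.
R[1] = 3
R[2] = max(3+3, 10+0) = 10
R[3] = max(3+10, 10+3, 9+0) = 13
R[4] = max(3+13, 10+10, 9+3, 11+0) = 20
R[5] = max(3+20, 10+13, 9+10, 11+3, 23+0) = 23
R[6] = max(3+23, 10+20, 9+13, 11+10, 23+3, 39+0) = 39
R[7] = max(3+39, 10+23, 9+20, …, 39+3, 20+0) = 42
One optimal cutting: 6 + 1 → $39 + $3 = $42.

42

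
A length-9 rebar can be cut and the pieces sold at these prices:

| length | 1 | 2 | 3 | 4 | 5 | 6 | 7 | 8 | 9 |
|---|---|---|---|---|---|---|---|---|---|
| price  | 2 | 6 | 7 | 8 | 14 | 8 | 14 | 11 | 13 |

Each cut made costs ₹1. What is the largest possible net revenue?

24

Build net[k] bottom-up: net[k] = max over allowed piece i of (p[i] + net[k−i]) − 1 per cut.
net[1] = 2
net[2] = 6
net[3] = 7  (first piece 1, then net[2]=6)
net[4] = 11  (first piece 2, then net[2]=6)
net[5] = 14
net[6] = 16  (first piece 2, then net[4]=11)
net[7] = 19  (first piece 2, then net[5]=14)
net[8] = 21  (first piece 2, then net[6]=16)
net[9] = 24  (first piece 2, then net[7]=19)
One optimal plan: pieces 5 + 2 + 2 (2 cuts) → ₹26 − ₹2 = ₹24.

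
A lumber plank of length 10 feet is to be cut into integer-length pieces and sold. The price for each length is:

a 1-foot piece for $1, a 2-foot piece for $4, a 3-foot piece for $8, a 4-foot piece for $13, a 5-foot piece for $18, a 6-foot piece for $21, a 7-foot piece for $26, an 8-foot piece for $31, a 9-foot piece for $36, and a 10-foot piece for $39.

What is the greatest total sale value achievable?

39

Build r[k] bottom-up: r[k] = max over allowed piece i of (p[i] + r[k−i]).
r[1] = 1
r[2] = 4
r[3] = 8
r[4] = 13
r[5] = 18
r[6] = 21
r[7] = 26
r[8] = 31
r[9] = 36
r[10] = 39
Best is to sell the whole 10-foot piece uncut for $39.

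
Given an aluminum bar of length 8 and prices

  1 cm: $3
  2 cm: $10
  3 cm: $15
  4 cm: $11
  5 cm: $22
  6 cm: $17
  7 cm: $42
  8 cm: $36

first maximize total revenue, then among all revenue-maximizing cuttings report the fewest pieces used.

2

Build r[k] bottom-up: r[k] = max over allowed piece i of (p[i] + r[k−i]).
r[1] = 3
r[2] = max(3+3, 10+0) = 10
r[3] = max(3+10, 10+3, 15+0) = 15
r[4] = max(3+15, 10+10, 15+3, 11+0) = 20
r[5] = max(3+20, 10+15, 15+10, 11+3, 22+0) = 25
r[6] = max(3+25, 10+20, 15+15, 11+10, 22+3, 17+0) = 30
r[7] = max(3+30, 10+25, 15+20, …, 17+3, 42+0) = 42
r[8] = max(3+42, 10+30, 15+25, …, 42+3, 36+0) = 45
Maximum revenue is $45.
Now minimize piece count subject to staying optimal: for each k, pieces[k] = 1 + min over i with p[i]+r[k−i]=r[k] of pieces[k−i].
pieces[5] = 2
pieces[6] = 2
pieces[7] = 1
pieces[8] = 2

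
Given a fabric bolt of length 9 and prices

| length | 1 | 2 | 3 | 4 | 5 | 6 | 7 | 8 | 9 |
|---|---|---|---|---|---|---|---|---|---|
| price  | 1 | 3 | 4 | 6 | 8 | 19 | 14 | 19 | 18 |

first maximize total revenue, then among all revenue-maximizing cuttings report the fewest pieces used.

2

Let r[k] be the best obtainable value from length k. For each k, try every first piece i and keep the best of price[i] + r[k−i].
r[1] = 1
r[2] = max(1+1, 3+0) = 3
r[3] = max(1+3, 3+1, 4+0) = 4
r[4] = max(1+4, 3+3, 4+1, 6+0) = 6
r[5] = max(1+6, 3+4, 4+3, 6+1, 8+0) = 8
r[6] = max(1+8, 3+6, 4+4, 6+3, 8+1, 19+0) = 19
r[7] = max(1+19, 3+8, 4+6, …, 19+1, 14+0) = 20
r[8] = max(1+20, 3+19, 4+8, …, 14+1, 19+0) = 22
r[9] = max(1+22, 3+20, 4+19, …, 19+1, 18+0) = 23
Maximum revenue is $23.
Now minimize piece count subject to staying optimal: for each k, pieces[k] = 1 + min over i with p[i]+r[k−i]=r[k] of pieces[k−i].
pieces[6] = 1
pieces[7] = 2
pieces[8] = 2
pieces[9] = 2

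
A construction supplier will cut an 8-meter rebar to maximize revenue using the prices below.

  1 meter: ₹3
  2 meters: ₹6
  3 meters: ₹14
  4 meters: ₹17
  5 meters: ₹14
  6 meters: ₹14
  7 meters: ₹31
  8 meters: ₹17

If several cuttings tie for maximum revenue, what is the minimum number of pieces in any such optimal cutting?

Build r[k] bottom-up: r[k] = max over allowed piece i of (p[i] + r[k−i]).
r[1] = 3
r[2] = max(3+3, 6+0) = 6
r[3] = max(3+6, 6+3, 14+0) = 14
r[4] = max(3+14, 6+6, 14+3, 17+0) = 17
r[5] = max(3+17, 6+14, 14+6, 17+3, 14+0) = 20
r[6] = max(3+20, 6+17, 14+14, 17+6, 14+3, 14+0) = 28
r[7] = max(3+28, 6+20, 14+17, …, 14+3, 31+0) = 31
r[8] = max(3+31, 6+28, 14+20, …, 31+3, 17+0) = 34
Maximum revenue is ₹34.
Now minimize piece count subject to staying optimal: for each k, pieces[k] = 1 + min over i with p[i]+r[k−i]=r[k] of pieces[k−i].
pieces[5] = 2
pieces[6] = 2
pieces[7] = 1
pieces[8] = 2

2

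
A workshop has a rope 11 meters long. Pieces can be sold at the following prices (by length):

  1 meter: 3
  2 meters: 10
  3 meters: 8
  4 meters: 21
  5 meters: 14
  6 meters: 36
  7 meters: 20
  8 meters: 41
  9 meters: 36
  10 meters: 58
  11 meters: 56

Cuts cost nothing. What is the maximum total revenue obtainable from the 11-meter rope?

Build r[k] bottom-up: r[k] = max over allowed piece i of (p[i] + r[k−i]).
r[1] = 3
r[2] = max(3+3, 10+0) = 10
r[3] = max(3+10, 10+3, 8+0) = 13
r[4] = max(3+13, 10+10, 8+3, 21+0) = 21
r[5] = max(3+21, 10+13, 8+10, 21+3, 14+0) = 24
r[6] = max(3+24, 10+21, 8+13, 21+10, 14+3, 36+0) = 36
r[7] = max(3+36, 10+24, 8+21, …, 36+3, 20+0) = 39
r[8] = max(3+39, 10+36, 8+24, …, 20+3, 41+0) = 46
r[9] = max(3+46, 10+39, 8+36, …, 41+3, 36+0) = 49
r[10] = max(3+49, 10+46, 8+39, …, 36+3, 58+0) = 58
r[11] = max(3+58, 10+49, 8+46, …, 58+3, 56+0) = 61
One optimal cutting: 10 + 1 → 58 + 3 = 61.

61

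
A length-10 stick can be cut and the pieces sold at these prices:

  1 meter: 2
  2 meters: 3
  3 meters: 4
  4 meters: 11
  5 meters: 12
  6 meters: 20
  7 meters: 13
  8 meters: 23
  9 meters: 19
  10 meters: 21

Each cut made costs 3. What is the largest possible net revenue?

28

Let net[k] be the best obtainable value from length k. For each k, try every first piece i and keep the best of price[i] + net[k−i] minus the 3 cut fee when i<k.
net[1] = 2
net[2] = max(2+2-3, 3+0) = 3
net[3] = max(2+3-3, 3+2-3, 4+0) = 4
net[4] = max(2+4-3, 3+3-3, 4+2-3, 11+0) = 11
net[5] = max(2+11-3, 3+4-3, 4+3-3, 11+2-3, 12+0) = 12
net[6] = max(2+12-3, 3+11-3, 4+4-3, 11+3-3, 12+2-3, 20+0) = 20
net[7] = max(2+20-3, 3+12-3, 4+11-3, …, 20+2-3, 13+0) = 19
net[8] = max(2+19-3, 3+20-3, 4+12-3, …, 13+2-3, 23+0) = 23
net[9] = max(2+23-3, 3+19-3, 4+20-3, …, 23+2-3, 19+0) = 22
net[10] = max(2+22-3, 3+23-3, 4+19-3, …, 19+2-3, 21+0) = 28
One optimal plan: pieces 6 + 4 (1 cut) → 31 − 3 = 28.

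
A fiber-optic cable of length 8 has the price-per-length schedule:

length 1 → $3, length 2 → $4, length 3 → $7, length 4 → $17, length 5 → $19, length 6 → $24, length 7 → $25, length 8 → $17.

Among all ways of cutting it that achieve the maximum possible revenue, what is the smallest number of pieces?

Build r[k] bottom-up: r[k] = max over allowed piece i of (p[i] + r[k−i]).
r[1] = 3
r[2] = 6  (first piece 1, then r[1]=3)
r[3] = 9  (first piece 1, then r[2]=6)
r[4] = 17
r[5] = 20  (first piece 1, then r[4]=17)
r[6] = 24
r[7] = 27  (first piece 1, then r[6]=24)
r[8] = 34  (first piece 4, then r[4]=17)
Maximum revenue is $34.
Now minimize piece count subject to staying optimal: for each k, pieces[k] = 1 + min over i with p[i]+r[k−i]=r[k] of pieces[k−i].
pieces[5] = 2
pieces[6] = 1
pieces[7] = 2
pieces[8] = 2

2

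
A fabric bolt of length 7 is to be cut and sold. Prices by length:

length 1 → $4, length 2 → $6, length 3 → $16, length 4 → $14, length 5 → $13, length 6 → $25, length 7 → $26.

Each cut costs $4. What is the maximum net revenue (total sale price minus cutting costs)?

Build net[k] bottom-up: net[k] = max over allowed piece i of (p[i] + net[k−i]) − 4 per cut.
net[1] = 4
net[2] = 6
net[3] = 16
net[4] = 16  (first piece 1, then net[3]=16)
net[5] = 18  (first piece 2, then net[3]=16)
net[6] = 28  (first piece 3, then net[3]=16)
net[7] = 28  (first piece 1, then net[6]=28)
One optimal plan: pieces 3 + 3 + 1 (2 cuts) → $36 − $8 = $28.

28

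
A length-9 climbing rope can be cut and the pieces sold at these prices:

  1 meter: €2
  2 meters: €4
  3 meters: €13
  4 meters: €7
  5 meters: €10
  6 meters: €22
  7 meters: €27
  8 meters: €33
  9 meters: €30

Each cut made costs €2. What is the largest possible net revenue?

Build net[k] bottom-up: net[k] = max over allowed piece i of (p[i] + net[k−i]) − 2 per cut.
net[1] = 2
net[2] = max(2+2-2, 4+0) = 4
net[3] = max(2+4-2, 4+2-2, 13+0) = 13
net[4] = max(2+13-2, 4+4-2, 13+2-2, 7+0) = 13
net[5] = max(2+13-2, 4+13-2, 13+4-2, 7+2-2, 10+0) = 15
net[6] = max(2+15-2, 4+13-2, 13+13-2, 7+4-2, 10+2-2, 22+0) = 24
net[7] = max(2+24-2, 4+15-2, 13+13-2, …, 22+2-2, 27+0) = 27
net[8] = max(2+27-2, 4+24-2, 13+15-2, …, 27+2-2, 33+0) = 33
net[9] = max(2+33-2, 4+27-2, 13+24-2, …, 33+2-2, 30+0) = 35
One optimal plan: pieces 3 + 3 + 3 (2 cuts) → €39 − €4 = €35.

35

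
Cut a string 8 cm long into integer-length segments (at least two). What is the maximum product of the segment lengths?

Let g[k] be the best product for length k (with at least one cut). For each first piece i, the rest contributes max(k−i, g[k−i]).
g[2] = 1×max(1,0) = 1×1 = 1
g[3] = 1×max(2,1) = 1×2 = 2
g[4] = 2×max(2,1) = 2×2 = 4
g[5] = 2×max(3,2) = 2×3 = 6
g[6] = 3×max(3,2) = 3×3 = 9
g[7] = 2×max(5,6) = 2×6 = 12
g[8] = 2×max(6,9) = 2×9 = 18
One optimal split: 3 + 3 + 2; product 3×3×2 = 18.

18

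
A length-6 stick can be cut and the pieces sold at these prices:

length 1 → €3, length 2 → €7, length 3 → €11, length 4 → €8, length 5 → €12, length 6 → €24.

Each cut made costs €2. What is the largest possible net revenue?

Consider every possible first cut. r[k] is the best of p[i]+r[k−i] over all sellable i≤k, charging 2 whenever i<k.
r[1] = 3
r[2] = 7
r[3] = 11
r[4] = 12  (first piece 1, then r[3]=11)
r[5] = 16  (first piece 2, then r[3]=11)
r[6] = 24
Best is to make no cuts and sell whole for €24.

24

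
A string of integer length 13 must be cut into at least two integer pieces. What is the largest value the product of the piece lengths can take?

Let g[k] be the best product for length k (with at least one cut). For each first piece i, the rest contributes max(k−i, g[k−i]).
Small cases: g[2]=1, g[3]=2, g[4]=4, g[5]=6, g[6]=9, g[7]=12.
g[8] = 2*max(6,9) = 2*9 = 18
g[9] = 3*max(6,9) = 3*9 = 27
g[10] = 2*max(8,18) = 2*18 = 36
g[11] = 2*max(9,27) = 2*27 = 54
g[12] = 3*max(9,27) = 3*27 = 81
g[13] = 2*max(11,54) = 2*54 = 108
One optimal split: 3 + 3 + 3 + 2 + 2; product 3*3*3*2*2 = 108.

108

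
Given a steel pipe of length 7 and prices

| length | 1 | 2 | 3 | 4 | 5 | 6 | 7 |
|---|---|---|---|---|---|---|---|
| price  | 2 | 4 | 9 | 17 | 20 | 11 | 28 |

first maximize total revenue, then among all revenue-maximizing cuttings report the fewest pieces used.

Consider every possible first cut. r[k] is the best of p[i]+r[k−i] over all sellable i≤k.
r[1] = 2
r[2] = 4  (first piece 1, then r[1]=2)
r[3] = 9
r[4] = 17
r[5] = 20
r[6] = 22  (first piece 1, then r[5]=20)
r[7] = 28
Maximum revenue is $28.
Now minimize piece count subject to staying optimal: for each k, pieces[k] = 1 + min over i with p[i]+r[k−i]=r[k] of pieces[k−i].
pieces[4] = 1
pieces[5] = 1
pieces[6] = 2
pieces[7] = 1

1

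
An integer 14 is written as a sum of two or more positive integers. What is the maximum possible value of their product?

162

Define prod[k] = max over 1≤i<k of i · max(k−i, prod[k−i]); the inner max lets the remainder stay uncut if that's better.
prod[2] = 1×max(1,0) = 1×1 = 1
prod[3] = max(1×2, 2×1) = 2
prod[4] = max(1×3, 2×2, 3×1) = 4
prod[5] = max(1×4, 2×3, 3×2, 4×1) = 6
prod[6] = max(1×6, 2×4, 3×3, 4×2, 5×1) = 9
prod[7] = max(1×9, 2×6, 3×4, 4×3, 5×2, 6×1) = 12
prod[8] = max(1×12, 2×9, 3×6, …, 6×2, 7×1) = 18
prod[9] = max(1×18, 2×12, 3×9, …, 7×2, 8×1) = 27
prod[10] = max(1×27, 2×18, 3×12, …, 8×2, 9×1) = 36
prod[11] = max(1×36, 2×27, 3×18, …, 9×2, 10×1) = 54
prod[12] = max(1×54, 2×36, 3×27, …, 10×2, 11×1) = 81
prod[13] = max(1×81, 2×54, 3×36, …, 11×2, 12×1) = 108
prod[14] = max(1×108, 2×81, 3×54, …, 12×2, 13×1) = 162
One optimal split: 3 + 3 + 3 + 3 + 2; product 3×3×3×3×2 = 162.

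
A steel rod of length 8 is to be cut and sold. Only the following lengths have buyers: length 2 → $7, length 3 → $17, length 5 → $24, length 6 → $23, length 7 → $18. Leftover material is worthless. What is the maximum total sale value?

41

Consider every possible first cut. r[k] is the best of p[i]+r[k−i] over all sellable i≤k.
r[1] = 0
r[2] = 7
r[3] = max(7+0, 17+0) = 17
r[4] = max(7+7, 17+0) = 17
r[5] = max(7+17, 17+7, 24+0) = 24
r[6] = max(7+17, 17+17, 24+0, 23+0) = 34
r[7] = max(7+24, 17+17, 24+7, 23+0, 18+0) = 34
r[8] = max(7+34, 17+24, 24+17, 23+7, 18+0) = 41
One optimal cutting: 3 + 3 + 2 → $41.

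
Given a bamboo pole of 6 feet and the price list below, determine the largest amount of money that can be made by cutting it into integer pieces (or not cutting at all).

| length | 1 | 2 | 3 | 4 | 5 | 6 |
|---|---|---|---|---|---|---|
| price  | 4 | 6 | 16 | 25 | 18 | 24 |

33

Let v[k] be the best obtainable value from length k. For each k, try every first piece i and keep the best of price[i] + v[k−i].
v[1] = 4
v[2] = 8  (first piece 1, then v[1]=4)
v[3] = 16
v[4] = 25
v[5] = 29  (first piece 1, then v[4]=25)
v[6] = 33  (first piece 1, then v[5]=29)
One optimal cutting: 4 + 1 + 1 → $25 + $4 + $4 = $33.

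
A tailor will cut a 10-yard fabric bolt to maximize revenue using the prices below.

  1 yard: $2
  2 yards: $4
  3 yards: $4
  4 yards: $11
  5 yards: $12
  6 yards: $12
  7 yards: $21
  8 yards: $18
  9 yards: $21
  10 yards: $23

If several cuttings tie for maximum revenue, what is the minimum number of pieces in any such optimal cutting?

3

Let r[k] be the best obtainable value from length k. For each k, try every first piece i and keep the best of price[i] + r[k−i].
r[1] = 2
r[2] = 4  (first piece 1, then r[1]=2)
r[3] = 6  (first piece 1, then r[2]=4)
r[4] = 11
r[5] = 13  (first piece 1, then r[4]=11)
r[6] = 15  (first piece 1, then r[5]=13)
r[7] = 21
r[8] = 23  (first piece 1, then r[7]=21)
r[9] = 25  (first piece 1, then r[8]=23)
r[10] = 27  (first piece 1, then r[9]=25)
Maximum revenue is $27.
Now minimize piece count subject to staying optimal: for each k, pieces[k] = 1 + min over i with p[i]+r[k−i]=r[k] of pieces[k−i].
pieces[7] = 1
pieces[8] = 2
pieces[9] = 2
pieces[10] = 3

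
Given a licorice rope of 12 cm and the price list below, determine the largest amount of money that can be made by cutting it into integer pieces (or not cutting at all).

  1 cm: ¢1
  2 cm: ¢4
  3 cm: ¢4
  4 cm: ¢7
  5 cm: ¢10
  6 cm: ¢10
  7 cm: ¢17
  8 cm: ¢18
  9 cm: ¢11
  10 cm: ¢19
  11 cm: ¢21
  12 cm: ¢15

27

Let r[k] be the best obtainable value from length k. For each k, try every first piece i and keep the best of price[i] + r[k−i].
r[1] = 1
r[2] = 4
r[3] = 5  (first piece 1, then r[2]=4)
r[4] = 8  (first piece 2, then r[2]=4)
r[5] = 10
r[6] = 12  (first piece 2, then r[4]=8)
r[7] = 17
r[8] = 18  (first piece 1, then r[7]=17)
r[9] = 21  (first piece 2, then r[7]=17)
r[10] = 22  (first piece 1, then r[9]=21)
r[11] = 25  (first piece 2, then r[9]=21)
r[12] = 27  (first piece 5, then r[7]=17)
One optimal cutting: 7 + 5 → ¢17 + ¢10 = ¢27.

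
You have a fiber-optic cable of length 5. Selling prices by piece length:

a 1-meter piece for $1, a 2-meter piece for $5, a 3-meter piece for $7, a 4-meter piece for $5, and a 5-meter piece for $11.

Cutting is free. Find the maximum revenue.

Build R[k] bottom-up: R[k] = max over allowed piece i of (p[i] + R[k−i]).
R[1] = 1
R[2] = 5
R[3] = 7
R[4] = 10  (first piece 2, then R[2]=5)
R[5] = 12  (first piece 2, then R[3]=7)
One optimal cutting: 3 + 2 → $7 + $5 = $12.

12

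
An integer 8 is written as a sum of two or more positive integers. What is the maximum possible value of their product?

18

Let P[k] be the best product for length k (with at least one cut). For each first piece i, the rest contributes max(k−i, P[k−i]).
P[2] = 1·max(1,0) = 1·1 = 1
P[3] = max(1·2, 2·1) = 2
P[4] = max(1·3, 2·2, 3·1) = 4
P[5] = max(1·4, 2·3, 3·2, 4·1) = 6
P[6] = max(1·6, 2·4, 3·3, 4·2, 5·1) = 9
P[7] = max(1·9, 2·6, 3·4, 4·3, 5·2, 6·1) = 12
P[8] = max(1·12, 2·9, 3·6, …, 6·2, 7·1) = 18
One optimal split: 3 + 3 + 2; product 3·3·2 = 18.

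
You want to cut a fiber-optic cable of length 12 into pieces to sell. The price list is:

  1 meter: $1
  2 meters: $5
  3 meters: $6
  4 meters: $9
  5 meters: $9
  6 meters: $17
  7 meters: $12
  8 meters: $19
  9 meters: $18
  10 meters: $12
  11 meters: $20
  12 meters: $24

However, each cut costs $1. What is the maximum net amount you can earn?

Let net[k] be the best obtainable value from length k. For each k, try every first piece i and keep the best of price[i] + net[k−i] minus the 1 cut fee when i<k.
net[1] = 1
net[2] = 5
net[3] = 6
net[4] = 9  (first piece 2, then net[2]=5)
net[5] = 10  (first piece 2, then net[3]=6)
net[6] = 17
net[7] = 17  (first piece 1, then net[6]=17)
net[8] = 21  (first piece 2, then net[6]=17)
net[9] = 22  (first piece 3, then net[6]=17)
net[10] = 25  (first piece 2, then net[8]=21)
net[11] = 26  (first piece 2, then net[9]=22)
net[12] = 33  (first piece 6, then net[6]=17)
One optimal plan: pieces 6 + 6 (1 cut) → $34 − $1 = $33.

33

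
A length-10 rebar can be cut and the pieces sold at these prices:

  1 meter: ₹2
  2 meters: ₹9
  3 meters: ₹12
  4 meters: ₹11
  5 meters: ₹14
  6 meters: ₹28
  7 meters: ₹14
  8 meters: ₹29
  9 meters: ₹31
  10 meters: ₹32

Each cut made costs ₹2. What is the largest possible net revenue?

Let v[k] be the best obtainable value from length k. For each k, try every first piece i and keep the best of price[i] + v[k−i] minus the 2 cut fee when i<k.
v[1] = 2
v[2] = 9
v[3] = 12
v[4] = 16  (first piece 2, then v[2]=9)
v[5] = 19  (first piece 2, then v[3]=12)
v[6] = 28
v[7] = 28  (first piece 1, then v[6]=28)
v[8] = 35  (first piece 2, then v[6]=28)
v[9] = 38  (first piece 3, then v[6]=28)
v[10] = 42  (first piece 2, then v[8]=35)
One optimal plan: pieces 6 + 2 + 2 (2 cuts) → ₹46 − ₹4 = ₹42.

42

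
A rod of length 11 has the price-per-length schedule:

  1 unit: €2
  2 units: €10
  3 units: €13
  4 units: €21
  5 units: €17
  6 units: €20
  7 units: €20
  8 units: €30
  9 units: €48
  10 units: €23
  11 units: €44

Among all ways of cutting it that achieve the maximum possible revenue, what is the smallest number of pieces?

2

Let r[k] be the best obtainable value from length k. For each k, try every first piece i and keep the best of price[i] + r[k−i].
r[1] = 2
r[2] = max(2+2, 10+0) = 10
r[3] = max(2+10, 10+2, 13+0) = 13
r[4] = max(2+13, 10+10, 13+2, 21+0) = 21
r[5] = max(2+21, 10+13, 13+10, 21+2, 17+0) = 23
r[6] = max(2+23, 10+21, 13+13, 21+10, 17+2, 20+0) = 31
r[7] = max(2+31, 10+23, 13+21, …, 20+2, 20+0) = 34
r[8] = max(2+34, 10+31, 13+23, …, 20+2, 30+0) = 42
r[9] = max(2+42, 10+34, 13+31, …, 30+2, 48+0) = 48
r[10] = max(2+48, 10+42, 13+34, …, 48+2, 23+0) = 52
r[11] = max(2+52, 10+48, 13+42, …, 23+2, 44+0) = 58
Maximum revenue is €58.
Now minimize piece count subject to staying optimal: for each k, pieces[k] = 1 + min over i with p[i]+r[k−i]=r[k] of pieces[k−i].
pieces[8] = 2
pieces[9] = 1
pieces[10] = 3
pieces[11] = 2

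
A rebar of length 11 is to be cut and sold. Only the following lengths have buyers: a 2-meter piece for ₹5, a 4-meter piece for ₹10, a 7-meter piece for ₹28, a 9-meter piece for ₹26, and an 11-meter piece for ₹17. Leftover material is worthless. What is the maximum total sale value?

Let r[k] be the best obtainable value from length k. For each k, try every first piece i and keep the best of price[i] + r[k−i].
r[1] = 0
r[2] = 5
r[3] = 5
r[4] = 10  (first piece 2, then r[2]=5)
r[5] = 10
r[6] = 15  (first piece 2, then r[4]=10)
r[7] = 28
r[8] = 28
r[9] = 33  (first piece 2, then r[7]=28)
r[10] = 33
r[11] = 38  (first piece 2, then r[9]=33)
One optimal cutting: 7 + 2 + 2 → ₹38.

38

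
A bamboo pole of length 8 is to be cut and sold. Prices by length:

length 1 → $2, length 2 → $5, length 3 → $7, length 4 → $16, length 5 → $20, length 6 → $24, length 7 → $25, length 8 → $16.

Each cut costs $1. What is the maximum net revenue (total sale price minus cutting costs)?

31

Let v[k] be the best obtainable value from length k. For each k, try every first piece i and keep the best of price[i] + v[k−i] minus the 1 cut fee when i<k.
v[1] = 2
v[2] = max(2+2-1, 5+0) = 5
v[3] = max(2+5-1, 5+2-1, 7+0) = 7
v[4] = max(2+7-1, 5+5-1, 7+2-1, 16+0) = 16
v[5] = max(2+16-1, 5+7-1, 7+5-1, 16+2-1, 20+0) = 20
v[6] = max(2+20-1, 5+16-1, 7+7-1, 16+5-1, 20+2-1, 24+0) = 24
v[7] = max(2+24-1, 5+20-1, 7+16-1, …, 24+2-1, 25+0) = 25
v[8] = max(2+25-1, 5+24-1, 7+20-1, …, 25+2-1, 16+0) = 31
One optimal plan: pieces 4 + 4 (1 cut) → $32 − $1 = $31.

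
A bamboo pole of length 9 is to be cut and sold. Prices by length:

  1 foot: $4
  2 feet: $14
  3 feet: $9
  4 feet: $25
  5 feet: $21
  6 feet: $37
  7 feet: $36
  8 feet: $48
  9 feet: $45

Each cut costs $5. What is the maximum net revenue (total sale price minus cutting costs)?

47

Let net[k] be the best obtainable value from length k. For each k, try every first piece i and keep the best of price[i] + net[k−i] minus the 5 cut fee when i<k.
net[1] = 4
net[2] = max(4+4-5, 14+0) = 14
net[3] = max(4+14-5, 14+4-5, 9+0) = 13
net[4] = max(4+13-5, 14+14-5, 9+4-5, 25+0) = 25
net[5] = max(4+25-5, 14+13-5, 9+14-5, 25+4-5, 21+0) = 24
net[6] = max(4+24-5, 14+25-5, 9+13-5, 25+14-5, 21+4-5, 37+0) = 37
net[7] = max(4+37-5, 14+24-5, 9+25-5, …, 37+4-5, 36+0) = 36
net[8] = max(4+36-5, 14+37-5, 9+24-5, …, 36+4-5, 48+0) = 48
net[9] = max(4+48-5, 14+36-5, 9+37-5, …, 48+4-5, 45+0) = 47
One optimal plan: pieces 8 + 1 (1 cut) → $52 − $5 = $47.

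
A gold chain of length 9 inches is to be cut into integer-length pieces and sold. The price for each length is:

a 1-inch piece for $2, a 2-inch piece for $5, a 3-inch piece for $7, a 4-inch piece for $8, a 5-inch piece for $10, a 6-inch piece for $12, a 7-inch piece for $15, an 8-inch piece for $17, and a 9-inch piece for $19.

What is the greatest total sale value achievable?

22

Build v[k] bottom-up: v[k] = max over allowed piece i of (p[i] + v[k−i]).
v[1] = 2
v[2] = 5
v[3] = 7  (first piece 1, then v[2]=5)
v[4] = 10  (first piece 2, then v[2]=5)
v[5] = 12  (first piece 1, then v[4]=10)
v[6] = 15  (first piece 2, then v[4]=10)
v[7] = 17  (first piece 1, then v[6]=15)
v[8] = 20  (first piece 2, then v[6]=15)
v[9] = 22  (first piece 1, then v[8]=20)
One optimal cutting: 2 + 2 + 2 + 2 + 1 → $5 + $5 + $5 + $5 + $2 = $22.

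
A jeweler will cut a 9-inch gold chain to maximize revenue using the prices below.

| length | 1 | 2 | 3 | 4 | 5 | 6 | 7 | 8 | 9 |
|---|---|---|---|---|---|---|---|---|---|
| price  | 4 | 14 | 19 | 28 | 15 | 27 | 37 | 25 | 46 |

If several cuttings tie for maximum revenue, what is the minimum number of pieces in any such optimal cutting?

3

Build r[k] bottom-up: r[k] = max over allowed piece i of (p[i] + r[k−i]).
r[1] = 4
r[2] = 14
r[3] = 19
r[4] = 28  (first piece 2, then r[2]=14)
r[5] = 33  (first piece 2, then r[3]=19)
r[6] = 42  (first piece 2, then r[4]=28)
r[7] = 47  (first piece 2, then r[5]=33)
r[8] = 56  (first piece 2, then r[6]=42)
r[9] = 61  (first piece 2, then r[7]=47)
Maximum revenue is $61.
Now minimize piece count subject to staying optimal: for each k, pieces[k] = 1 + min over i with p[i]+r[k−i]=r[k] of pieces[k−i].
pieces[6] = 2
pieces[7] = 2
pieces[8] = 2
pieces[9] = 3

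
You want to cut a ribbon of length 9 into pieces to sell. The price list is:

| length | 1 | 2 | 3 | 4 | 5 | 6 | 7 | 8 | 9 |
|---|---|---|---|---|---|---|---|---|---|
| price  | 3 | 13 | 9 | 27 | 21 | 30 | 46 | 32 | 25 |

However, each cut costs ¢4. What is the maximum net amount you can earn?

Consider every possible first cut. v[k] is the best of p[i]+v[k−i] over all sellable i≤k, charging 4 whenever i<k.
v[1] = 3
v[2] = 13
v[3] = 12  (first piece 1, then v[2]=13)
v[4] = 27
v[5] = 26  (first piece 1, then v[4]=27)
v[6] = 36  (first piece 2, then v[4]=27)
v[7] = 46
v[8] = 50  (first piece 4, then v[4]=27)
v[9] = 55  (first piece 2, then v[7]=46)
One optimal plan: pieces 7 + 2 (1 cut) → ¢59 − ¢4 = ¢55.

55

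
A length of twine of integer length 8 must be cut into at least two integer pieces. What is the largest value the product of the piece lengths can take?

18

Let f[k] be the best product for length k (with at least one cut). For each first piece i, the rest contributes max(k−i, f[k−i]).
f[2] = 1·max(1,0) = 1·1 = 1
f[3] = max(1·2, 2·1) = 2
f[4] = max(1·3, 2·2, 3·1) = 4
f[5] = max(1·4, 2·3, 3·2, 4·1) = 6
f[6] = max(1·6, 2·4, 3·3, 4·2, 5·1) = 9
f[7] = max(1·9, 2·6, 3·4, 4·3, 5·2, 6·1) = 12
f[8] = max(1·12, 2·9, 3·6, …, 6·2, 7·1) = 18
One optimal split: 3 + 3 + 2; product 3·3·2 = 18.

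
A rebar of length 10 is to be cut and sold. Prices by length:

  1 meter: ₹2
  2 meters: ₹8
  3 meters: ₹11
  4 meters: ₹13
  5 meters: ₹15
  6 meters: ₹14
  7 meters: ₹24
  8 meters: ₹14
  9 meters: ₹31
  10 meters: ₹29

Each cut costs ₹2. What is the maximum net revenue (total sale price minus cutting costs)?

33

Consider every possible first cut. net[k] is the best of p[i]+net[k−i] over all sellable i≤k, charging 2 whenever i<k.
net[1] = 2
net[2] = 8
net[3] = 11
net[4] = 14  (first piece 2, then net[2]=8)
net[5] = 17  (first piece 2, then net[3]=11)
net[6] = 20  (first piece 2, then net[4]=14)
net[7] = 24
net[8] = 26  (first piece 2, then net[6]=20)
net[9] = 31
net[10] = 33  (first piece 3, then net[7]=24)
One optimal plan: pieces 7 + 3 (1 cut) → ₹35 − ₹2 = ₹33.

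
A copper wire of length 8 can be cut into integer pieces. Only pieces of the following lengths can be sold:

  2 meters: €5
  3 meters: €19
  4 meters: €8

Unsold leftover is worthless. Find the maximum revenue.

43

Build r[k] bottom-up: r[k] = max over allowed piece i of (p[i] + r[k−i]).
r[1] = 0
r[2] = 5
r[3] = max(5+0, 19+0) = 19
r[4] = max(5+5, 19+0, 8+0) = 19
r[5] = max(5+19, 19+5, 8+0) = 24
r[6] = max(5+19, 19+19, 8+5) = 38
r[7] = max(5+24, 19+19, 8+19) = 38
r[8] = max(5+38, 19+24, 8+19) = 43
One optimal cutting: 3 + 3 + 2 → €43.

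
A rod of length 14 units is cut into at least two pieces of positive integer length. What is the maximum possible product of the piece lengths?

162

Let P[k] be the best product for length k (with at least one cut). For each first piece i, the rest contributes max(k−i, P[k−i]).
P[2] = 1×max(1,0) = 1×1 = 1
P[3] = 1×max(2,1) = 1×2 = 2
P[4] = 2×max(2,1) = 2×2 = 4
P[5] = 2×max(3,2) = 2×3 = 6
P[6] = 3×max(3,2) = 3×3 = 9
P[7] = 2×max(5,6) = 2×6 = 12
P[8] = 2×max(6,9) = 2×9 = 18
P[9] = 3×max(6,9) = 3×9 = 27
P[10] = 2×max(8,18) = 2×18 = 36
P[11] = 2×max(9,27) = 2×27 = 54
P[12] = 3×max(9,27) = 3×27 = 81
P[13] = 2×max(11,54) = 2×54 = 108
P[14] = 2×max(12,81) = 2×81 = 162
One optimal split: 3 + 3 + 3 + 3 + 2; product 3×3×3×3×2 = 162.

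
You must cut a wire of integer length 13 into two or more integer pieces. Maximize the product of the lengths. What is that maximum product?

108

Fill m[k] for k=2..13: at each k try every first piece i and multiply by the better of (k−i) uncut or m[k−i].
m[2] = 1*max(1,0) = 1*1 = 1
m[3] = 1*max(2,1) = 1*2 = 2
m[4] = 2*max(2,1) = 2*2 = 4
m[5] = 2*max(3,2) = 2*3 = 6
m[6] = 3*max(3,2) = 3*3 = 9
m[7] = 2*max(5,6) = 2*6 = 12
m[8] = 2*max(6,9) = 2*9 = 18
m[9] = 3*max(6,9) = 3*9 = 27
m[10] = 2*max(8,18) = 2*18 = 36
m[11] = 2*max(9,27) = 2*27 = 54
m[12] = 3*max(9,27) = 3*27 = 81
m[13] = 2*max(11,54) = 2*54 = 108
One optimal split: 3 + 3 + 3 + 2 + 2; product 3*3*3*2*2 = 108.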